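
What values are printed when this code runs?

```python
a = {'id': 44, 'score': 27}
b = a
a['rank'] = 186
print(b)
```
{'id': 44, 'score': 27, 'rank': 186}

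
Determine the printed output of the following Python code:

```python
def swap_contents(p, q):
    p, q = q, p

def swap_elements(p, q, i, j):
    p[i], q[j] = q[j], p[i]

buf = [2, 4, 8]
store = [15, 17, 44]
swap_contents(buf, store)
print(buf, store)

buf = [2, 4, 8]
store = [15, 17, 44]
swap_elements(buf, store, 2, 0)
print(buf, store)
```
[2, 4, 8] [15, 17, 44]
[2, 4, 15] [8, 17, 44]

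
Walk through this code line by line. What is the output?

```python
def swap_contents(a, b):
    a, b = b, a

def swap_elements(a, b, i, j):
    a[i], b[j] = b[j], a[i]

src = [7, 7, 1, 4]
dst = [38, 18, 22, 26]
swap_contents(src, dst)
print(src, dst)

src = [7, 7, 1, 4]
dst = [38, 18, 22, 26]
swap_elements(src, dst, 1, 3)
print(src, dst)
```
[7, 7, 1, 4] [38, 18, 22, 26]
[7, 26, 1, 4] [38, 18, 22, 7]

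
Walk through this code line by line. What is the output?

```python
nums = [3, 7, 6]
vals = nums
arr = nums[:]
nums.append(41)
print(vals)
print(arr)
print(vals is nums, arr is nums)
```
[3, 7, 6, 41]
[3, 7, 6]
True False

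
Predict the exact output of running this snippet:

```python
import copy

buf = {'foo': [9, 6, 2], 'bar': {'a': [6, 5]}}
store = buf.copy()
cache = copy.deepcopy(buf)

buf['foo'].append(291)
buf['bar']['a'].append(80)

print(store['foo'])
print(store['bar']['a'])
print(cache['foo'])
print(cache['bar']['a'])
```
[9, 6, 2, 291]
[6, 5, 80]
[9, 6, 2]
[6, 5]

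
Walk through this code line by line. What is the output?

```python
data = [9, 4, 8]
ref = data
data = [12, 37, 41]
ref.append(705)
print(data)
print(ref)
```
[12, 37, 41]
[9, 4, 8, 705]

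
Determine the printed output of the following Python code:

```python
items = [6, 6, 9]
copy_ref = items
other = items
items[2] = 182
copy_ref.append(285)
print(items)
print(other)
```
[6, 6, 182, 285]
[6, 6, 182, 285]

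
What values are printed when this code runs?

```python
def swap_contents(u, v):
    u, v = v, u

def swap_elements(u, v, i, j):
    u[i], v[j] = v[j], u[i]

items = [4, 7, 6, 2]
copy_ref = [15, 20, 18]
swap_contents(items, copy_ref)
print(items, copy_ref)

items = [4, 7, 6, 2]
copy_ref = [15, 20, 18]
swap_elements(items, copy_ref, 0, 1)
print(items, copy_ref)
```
[4, 7, 6, 2] [15, 20, 18]
[20, 7, 6, 2] [15, 4, 18]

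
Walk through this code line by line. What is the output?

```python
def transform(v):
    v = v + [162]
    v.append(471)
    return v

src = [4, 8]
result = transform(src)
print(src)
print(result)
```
[4, 8]
[4, 8, 162, 471]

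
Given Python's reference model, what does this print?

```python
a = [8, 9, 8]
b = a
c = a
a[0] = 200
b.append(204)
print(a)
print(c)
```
[200, 9, 8, 204]
[200, 9, 8, 204]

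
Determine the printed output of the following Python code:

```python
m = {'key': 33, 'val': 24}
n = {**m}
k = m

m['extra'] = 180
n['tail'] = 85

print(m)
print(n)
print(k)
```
{'key': 33, 'val': 24, 'extra': 180}
{'key': 33, 'val': 24, 'tail': 85}
{'key': 33, 'val': 24, 'extra': 180}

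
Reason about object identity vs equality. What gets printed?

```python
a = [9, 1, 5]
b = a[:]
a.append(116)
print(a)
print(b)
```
[9, 1, 5, 116]
[9, 1, 5]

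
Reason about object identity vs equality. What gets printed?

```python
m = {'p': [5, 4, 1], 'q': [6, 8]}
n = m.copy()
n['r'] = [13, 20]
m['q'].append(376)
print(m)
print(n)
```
{'p': [5, 4, 1], 'q': [6, 8, 376]}
{'p': [5, 4, 1], 'q': [6, 8, 376], 'r': [13, 20]}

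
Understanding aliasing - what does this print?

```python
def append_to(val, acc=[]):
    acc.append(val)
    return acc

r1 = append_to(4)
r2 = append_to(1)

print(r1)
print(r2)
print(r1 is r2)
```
[4, 1]
[4, 1]
True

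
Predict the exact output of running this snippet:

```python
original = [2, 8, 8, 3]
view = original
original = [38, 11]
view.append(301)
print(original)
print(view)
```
[38, 11]
[2, 8, 8, 3, 301]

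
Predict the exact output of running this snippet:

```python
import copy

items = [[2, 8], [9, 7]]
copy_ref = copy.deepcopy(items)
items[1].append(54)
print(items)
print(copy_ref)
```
[[2, 8], [9, 7, 54]]
[[2, 8], [9, 7]]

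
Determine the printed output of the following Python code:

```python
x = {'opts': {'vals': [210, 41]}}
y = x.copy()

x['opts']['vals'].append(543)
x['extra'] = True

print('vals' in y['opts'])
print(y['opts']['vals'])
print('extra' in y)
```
True
[210, 41, 543]
False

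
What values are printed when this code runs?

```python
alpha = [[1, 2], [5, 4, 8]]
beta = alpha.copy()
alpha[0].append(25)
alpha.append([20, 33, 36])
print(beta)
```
[[1, 2, 25], [5, 4, 8]]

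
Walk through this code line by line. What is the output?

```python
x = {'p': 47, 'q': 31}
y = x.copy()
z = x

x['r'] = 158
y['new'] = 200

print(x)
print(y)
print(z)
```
{'p': 47, 'q': 31, 'r': 158}
{'p': 47, 'q': 31, 'new': 200}
{'p': 47, 'q': 31, 'r': 158}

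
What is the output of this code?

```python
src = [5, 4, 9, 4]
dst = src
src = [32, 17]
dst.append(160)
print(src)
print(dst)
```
[32, 17]
[5, 4, 9, 4, 160]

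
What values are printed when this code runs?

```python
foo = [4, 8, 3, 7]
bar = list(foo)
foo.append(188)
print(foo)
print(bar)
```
[4, 8, 3, 7, 188]
[4, 8, 3, 7]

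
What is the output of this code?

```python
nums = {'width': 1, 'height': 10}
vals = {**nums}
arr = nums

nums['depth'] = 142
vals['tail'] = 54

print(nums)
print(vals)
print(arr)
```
{'width': 1, 'height': 10, 'depth': 142}
{'width': 1, 'height': 10, 'tail': 54}
{'width': 1, 'height': 10, 'depth': 142}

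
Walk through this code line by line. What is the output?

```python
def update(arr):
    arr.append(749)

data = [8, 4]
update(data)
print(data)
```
[8, 4, 749]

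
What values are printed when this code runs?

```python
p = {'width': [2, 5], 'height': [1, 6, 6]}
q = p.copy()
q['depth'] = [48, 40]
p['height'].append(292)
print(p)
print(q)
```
{'width': [2, 5], 'height': [1, 6, 6, 292]}
{'width': [2, 5], 'height': [1, 6, 6, 292], 'depth': [48, 40]}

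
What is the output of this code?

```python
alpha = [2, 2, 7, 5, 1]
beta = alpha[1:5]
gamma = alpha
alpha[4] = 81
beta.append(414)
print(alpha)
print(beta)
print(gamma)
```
[2, 2, 7, 5, 81]
[2, 7, 5, 1, 414]
[2, 2, 7, 5, 81]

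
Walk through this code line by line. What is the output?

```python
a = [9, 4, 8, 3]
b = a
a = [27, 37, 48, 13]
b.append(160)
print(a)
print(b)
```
[27, 37, 48, 13]
[9, 4, 8, 3, 160]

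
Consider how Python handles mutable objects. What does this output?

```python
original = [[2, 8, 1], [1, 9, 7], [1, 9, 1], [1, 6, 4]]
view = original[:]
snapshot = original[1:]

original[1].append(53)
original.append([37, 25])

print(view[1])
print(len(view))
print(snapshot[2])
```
[1, 9, 7, 53]
4
[1, 6, 4]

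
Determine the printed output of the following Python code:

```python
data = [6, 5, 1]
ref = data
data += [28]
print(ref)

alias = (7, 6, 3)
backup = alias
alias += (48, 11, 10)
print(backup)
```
[6, 5, 1, 28]
(7, 6, 3)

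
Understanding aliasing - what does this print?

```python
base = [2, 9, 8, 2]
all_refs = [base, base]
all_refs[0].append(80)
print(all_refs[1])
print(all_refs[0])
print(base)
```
[2, 9, 8, 2, 80]
[2, 9, 8, 2, 80]
[2, 9, 8, 2, 80]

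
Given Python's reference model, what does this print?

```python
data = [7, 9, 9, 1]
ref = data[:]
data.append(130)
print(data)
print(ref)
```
[7, 9, 9, 1, 130]
[7, 9, 9, 1]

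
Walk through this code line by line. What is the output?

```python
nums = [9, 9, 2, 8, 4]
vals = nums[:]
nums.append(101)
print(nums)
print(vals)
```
[9, 9, 2, 8, 4, 101]
[9, 9, 2, 8, 4]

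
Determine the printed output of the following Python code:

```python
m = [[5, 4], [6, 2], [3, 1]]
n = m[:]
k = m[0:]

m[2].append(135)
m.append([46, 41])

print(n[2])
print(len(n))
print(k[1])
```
[3, 1, 135]
3
[6, 2]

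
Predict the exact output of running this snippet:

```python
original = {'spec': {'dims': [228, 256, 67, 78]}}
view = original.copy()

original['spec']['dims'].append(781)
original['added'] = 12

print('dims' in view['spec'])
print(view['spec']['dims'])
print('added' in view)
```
True
[228, 256, 67, 78, 781]
False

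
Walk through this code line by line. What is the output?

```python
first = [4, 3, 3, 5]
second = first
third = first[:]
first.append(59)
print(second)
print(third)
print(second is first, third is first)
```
[4, 3, 3, 5, 59]
[4, 3, 3, 5]
True False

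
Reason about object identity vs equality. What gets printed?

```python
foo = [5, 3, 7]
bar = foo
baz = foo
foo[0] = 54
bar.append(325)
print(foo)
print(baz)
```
[54, 3, 7, 325]
[54, 3, 7, 325]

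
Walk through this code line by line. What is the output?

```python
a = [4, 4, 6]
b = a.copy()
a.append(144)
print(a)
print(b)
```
[4, 4, 6, 144]
[4, 4, 6]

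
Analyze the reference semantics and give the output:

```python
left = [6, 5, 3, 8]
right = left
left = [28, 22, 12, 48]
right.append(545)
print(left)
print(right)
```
[28, 22, 12, 48]
[6, 5, 3, 8, 545]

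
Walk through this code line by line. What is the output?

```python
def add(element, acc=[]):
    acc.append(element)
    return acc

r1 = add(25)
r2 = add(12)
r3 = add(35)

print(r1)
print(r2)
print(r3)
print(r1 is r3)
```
[25, 12, 35]
[25, 12, 35]
[25, 12, 35]
True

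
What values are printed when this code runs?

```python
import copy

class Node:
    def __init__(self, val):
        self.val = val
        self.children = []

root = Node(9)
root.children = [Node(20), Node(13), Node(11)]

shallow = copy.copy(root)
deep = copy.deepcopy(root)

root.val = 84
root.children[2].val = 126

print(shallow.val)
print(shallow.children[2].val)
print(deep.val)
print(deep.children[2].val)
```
9
126
9
11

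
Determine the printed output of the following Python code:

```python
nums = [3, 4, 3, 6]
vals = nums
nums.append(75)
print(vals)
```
[3, 4, 3, 6, 75]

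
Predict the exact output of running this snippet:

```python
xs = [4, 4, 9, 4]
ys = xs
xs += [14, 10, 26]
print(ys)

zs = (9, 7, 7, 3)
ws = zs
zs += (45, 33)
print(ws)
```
[4, 4, 9, 4, 14, 10, 26]
(9, 7, 7, 3)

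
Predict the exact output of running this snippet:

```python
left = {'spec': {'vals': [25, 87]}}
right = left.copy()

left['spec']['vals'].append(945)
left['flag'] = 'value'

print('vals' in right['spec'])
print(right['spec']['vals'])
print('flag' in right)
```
True
[25, 87, 945]
False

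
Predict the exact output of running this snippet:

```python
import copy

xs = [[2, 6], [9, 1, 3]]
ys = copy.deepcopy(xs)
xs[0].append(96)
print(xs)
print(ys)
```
[[2, 6, 96], [9, 1, 3]]
[[2, 6], [9, 1, 3]]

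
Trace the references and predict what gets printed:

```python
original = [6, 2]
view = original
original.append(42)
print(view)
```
[6, 2, 42]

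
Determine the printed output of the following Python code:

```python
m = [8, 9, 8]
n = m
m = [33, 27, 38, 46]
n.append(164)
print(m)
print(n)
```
[33, 27, 38, 46]
[8, 9, 8, 164]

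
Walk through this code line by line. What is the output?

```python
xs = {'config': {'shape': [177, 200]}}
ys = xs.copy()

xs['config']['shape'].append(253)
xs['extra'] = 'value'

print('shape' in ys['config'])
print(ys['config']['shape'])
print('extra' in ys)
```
True
[177, 200, 253]
False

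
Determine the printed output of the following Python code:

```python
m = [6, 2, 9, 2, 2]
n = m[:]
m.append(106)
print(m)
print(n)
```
[6, 2, 9, 2, 2, 106]
[6, 2, 9, 2, 2]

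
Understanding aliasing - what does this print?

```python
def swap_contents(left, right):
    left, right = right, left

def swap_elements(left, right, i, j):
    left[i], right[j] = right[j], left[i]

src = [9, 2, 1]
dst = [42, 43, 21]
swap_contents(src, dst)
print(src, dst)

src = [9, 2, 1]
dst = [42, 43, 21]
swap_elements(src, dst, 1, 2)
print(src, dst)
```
[9, 2, 1] [42, 43, 21]
[9, 21, 1] [42, 43, 2]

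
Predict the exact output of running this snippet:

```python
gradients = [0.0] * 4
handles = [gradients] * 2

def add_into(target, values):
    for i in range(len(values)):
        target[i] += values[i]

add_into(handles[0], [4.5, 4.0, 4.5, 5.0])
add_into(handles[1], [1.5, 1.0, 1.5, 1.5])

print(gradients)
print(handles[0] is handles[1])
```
[6.0, 5.0, 6.0, 6.5]
True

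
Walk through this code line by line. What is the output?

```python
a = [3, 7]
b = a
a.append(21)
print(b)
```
[3, 7, 21]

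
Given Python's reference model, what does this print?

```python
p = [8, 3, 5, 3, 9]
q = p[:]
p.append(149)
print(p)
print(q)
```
[8, 3, 5, 3, 9, 149]
[8, 3, 5, 3, 9]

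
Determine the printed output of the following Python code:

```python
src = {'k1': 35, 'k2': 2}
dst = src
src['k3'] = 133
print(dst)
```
{'k1': 35, 'k2': 2, 'k3': 133}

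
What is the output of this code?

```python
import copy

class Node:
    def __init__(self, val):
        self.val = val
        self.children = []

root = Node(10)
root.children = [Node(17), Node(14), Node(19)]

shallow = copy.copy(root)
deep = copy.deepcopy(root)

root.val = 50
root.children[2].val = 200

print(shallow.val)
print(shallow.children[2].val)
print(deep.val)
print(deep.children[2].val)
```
10
200
10
19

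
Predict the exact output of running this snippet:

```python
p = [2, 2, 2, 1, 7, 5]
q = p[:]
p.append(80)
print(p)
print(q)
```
[2, 2, 2, 1, 7, 5, 80]
[2, 2, 2, 1, 7, 5]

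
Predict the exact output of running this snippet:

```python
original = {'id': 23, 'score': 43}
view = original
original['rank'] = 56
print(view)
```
{'id': 23, 'score': 43, 'rank': 56}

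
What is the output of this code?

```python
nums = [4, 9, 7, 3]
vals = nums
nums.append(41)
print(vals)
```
[4, 9, 7, 3, 41]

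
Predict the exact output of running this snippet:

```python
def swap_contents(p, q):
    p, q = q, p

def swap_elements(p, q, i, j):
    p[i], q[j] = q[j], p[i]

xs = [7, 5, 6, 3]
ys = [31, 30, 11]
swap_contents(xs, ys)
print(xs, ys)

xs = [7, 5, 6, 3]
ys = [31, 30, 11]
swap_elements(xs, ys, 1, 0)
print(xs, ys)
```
[7, 5, 6, 3] [31, 30, 11]
[7, 31, 6, 3] [5, 30, 11]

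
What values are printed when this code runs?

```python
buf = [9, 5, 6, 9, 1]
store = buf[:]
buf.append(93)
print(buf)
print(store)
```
[9, 5, 6, 9, 1, 93]
[9, 5, 6, 9, 1]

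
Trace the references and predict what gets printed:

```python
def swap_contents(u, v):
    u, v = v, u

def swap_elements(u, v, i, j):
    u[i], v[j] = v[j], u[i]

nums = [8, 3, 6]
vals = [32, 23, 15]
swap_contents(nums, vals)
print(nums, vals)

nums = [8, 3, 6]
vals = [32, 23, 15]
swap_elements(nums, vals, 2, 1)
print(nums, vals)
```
[8, 3, 6] [32, 23, 15]
[8, 3, 23] [32, 6, 15]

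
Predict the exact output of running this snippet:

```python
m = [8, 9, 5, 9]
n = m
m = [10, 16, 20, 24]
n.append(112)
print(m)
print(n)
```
[10, 16, 20, 24]
[8, 9, 5, 9, 112]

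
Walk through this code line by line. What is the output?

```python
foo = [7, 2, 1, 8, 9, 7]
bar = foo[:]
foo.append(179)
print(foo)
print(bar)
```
[7, 2, 1, 8, 9, 7, 179]
[7, 2, 1, 8, 9, 7]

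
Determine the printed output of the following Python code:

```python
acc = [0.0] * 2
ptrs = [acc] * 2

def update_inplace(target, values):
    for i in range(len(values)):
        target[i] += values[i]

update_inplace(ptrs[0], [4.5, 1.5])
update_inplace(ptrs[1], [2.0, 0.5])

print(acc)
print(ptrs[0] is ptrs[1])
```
[6.5, 2.0]
True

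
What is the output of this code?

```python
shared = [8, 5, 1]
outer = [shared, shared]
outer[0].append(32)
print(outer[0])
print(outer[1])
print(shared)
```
[8, 5, 1, 32]
[8, 5, 1, 32]
[8, 5, 1, 32]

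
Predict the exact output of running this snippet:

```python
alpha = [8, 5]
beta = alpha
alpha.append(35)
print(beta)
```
[8, 5, 35]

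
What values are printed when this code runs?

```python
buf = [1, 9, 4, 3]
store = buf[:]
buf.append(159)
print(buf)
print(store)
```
[1, 9, 4, 3, 159]
[1, 9, 4, 3]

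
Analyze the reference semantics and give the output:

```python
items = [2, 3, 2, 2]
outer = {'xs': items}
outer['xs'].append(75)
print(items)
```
[2, 3, 2, 2, 75]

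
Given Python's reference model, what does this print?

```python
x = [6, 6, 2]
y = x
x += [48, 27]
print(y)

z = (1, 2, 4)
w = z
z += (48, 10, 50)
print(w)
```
[6, 6, 2, 48, 27]
(1, 2, 4)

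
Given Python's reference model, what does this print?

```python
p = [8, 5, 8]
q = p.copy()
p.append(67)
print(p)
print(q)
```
[8, 5, 8, 67]
[8, 5, 8]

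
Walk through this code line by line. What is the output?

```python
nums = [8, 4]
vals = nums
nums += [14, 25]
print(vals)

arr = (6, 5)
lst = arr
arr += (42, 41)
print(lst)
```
[8, 4, 14, 25]
(6, 5)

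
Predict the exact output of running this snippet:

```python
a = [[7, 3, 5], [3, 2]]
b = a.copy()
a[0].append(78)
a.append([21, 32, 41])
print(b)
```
[[7, 3, 5, 78], [3, 2]]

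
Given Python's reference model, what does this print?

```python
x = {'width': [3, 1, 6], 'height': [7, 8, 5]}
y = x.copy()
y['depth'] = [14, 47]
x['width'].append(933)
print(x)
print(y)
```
{'width': [3, 1, 6, 933], 'height': [7, 8, 5]}
{'width': [3, 1, 6, 933], 'height': [7, 8, 5], 'depth': [14, 47]}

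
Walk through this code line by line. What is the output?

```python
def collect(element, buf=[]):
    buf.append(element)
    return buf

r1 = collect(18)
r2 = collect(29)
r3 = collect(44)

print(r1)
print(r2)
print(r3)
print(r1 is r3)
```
[18, 29, 44]
[18, 29, 44]
[18, 29, 44]
True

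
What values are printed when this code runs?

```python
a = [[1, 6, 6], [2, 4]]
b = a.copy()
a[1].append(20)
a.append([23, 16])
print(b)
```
[[1, 6, 6], [2, 4, 20]]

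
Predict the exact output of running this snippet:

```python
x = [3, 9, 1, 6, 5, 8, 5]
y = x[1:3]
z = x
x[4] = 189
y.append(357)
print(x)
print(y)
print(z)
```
[3, 9, 1, 6, 189, 8, 5]
[9, 1, 357]
[3, 9, 1, 6, 189, 8, 5]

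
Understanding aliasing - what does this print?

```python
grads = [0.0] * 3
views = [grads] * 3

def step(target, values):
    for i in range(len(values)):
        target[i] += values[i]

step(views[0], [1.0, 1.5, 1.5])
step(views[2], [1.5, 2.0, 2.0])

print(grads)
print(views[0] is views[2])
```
[2.5, 3.5, 3.5]
True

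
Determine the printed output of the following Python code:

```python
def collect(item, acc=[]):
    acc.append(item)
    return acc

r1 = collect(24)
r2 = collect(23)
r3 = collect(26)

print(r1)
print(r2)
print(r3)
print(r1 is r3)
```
[24, 23, 26]
[24, 23, 26]
[24, 23, 26]
True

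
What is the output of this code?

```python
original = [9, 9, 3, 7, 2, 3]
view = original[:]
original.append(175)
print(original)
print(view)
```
[9, 9, 3, 7, 2, 3, 175]
[9, 9, 3, 7, 2, 3]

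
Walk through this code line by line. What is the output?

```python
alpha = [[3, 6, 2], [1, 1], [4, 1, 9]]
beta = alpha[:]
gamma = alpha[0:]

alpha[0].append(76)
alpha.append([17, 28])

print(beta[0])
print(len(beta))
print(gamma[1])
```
[3, 6, 2, 76]
3
[1, 1]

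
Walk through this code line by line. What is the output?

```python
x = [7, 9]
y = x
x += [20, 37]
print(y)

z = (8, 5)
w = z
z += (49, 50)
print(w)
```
[7, 9, 20, 37]
(8, 5)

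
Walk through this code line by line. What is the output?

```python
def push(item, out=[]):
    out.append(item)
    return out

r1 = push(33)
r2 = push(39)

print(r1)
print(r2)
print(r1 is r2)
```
[33, 39]
[33, 39]
True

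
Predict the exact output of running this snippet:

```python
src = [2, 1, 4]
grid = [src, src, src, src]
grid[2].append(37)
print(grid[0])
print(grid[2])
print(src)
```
[2, 1, 4, 37]
[2, 1, 4, 37]
[2, 1, 4, 37]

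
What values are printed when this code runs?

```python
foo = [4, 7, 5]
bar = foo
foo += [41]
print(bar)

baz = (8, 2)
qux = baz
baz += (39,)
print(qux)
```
[4, 7, 5, 41]
(8, 2)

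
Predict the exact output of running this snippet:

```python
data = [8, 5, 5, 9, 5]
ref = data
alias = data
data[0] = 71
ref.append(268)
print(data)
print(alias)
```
[71, 5, 5, 9, 5, 268]
[71, 5, 5, 9, 5, 268]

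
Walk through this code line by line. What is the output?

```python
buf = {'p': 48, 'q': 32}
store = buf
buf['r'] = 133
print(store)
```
{'p': 48, 'q': 32, 'r': 133}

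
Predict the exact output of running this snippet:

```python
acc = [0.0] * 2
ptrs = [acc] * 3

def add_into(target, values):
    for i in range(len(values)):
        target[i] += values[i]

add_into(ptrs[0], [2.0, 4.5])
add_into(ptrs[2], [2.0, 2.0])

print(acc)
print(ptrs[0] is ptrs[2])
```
[4.0, 6.5]
True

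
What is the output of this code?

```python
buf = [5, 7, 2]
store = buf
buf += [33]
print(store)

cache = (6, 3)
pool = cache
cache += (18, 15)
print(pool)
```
[5, 7, 2, 33]
(6, 3)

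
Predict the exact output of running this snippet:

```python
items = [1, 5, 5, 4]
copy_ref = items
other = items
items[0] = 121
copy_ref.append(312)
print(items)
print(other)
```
[121, 5, 5, 4, 312]
[121, 5, 5, 4, 312]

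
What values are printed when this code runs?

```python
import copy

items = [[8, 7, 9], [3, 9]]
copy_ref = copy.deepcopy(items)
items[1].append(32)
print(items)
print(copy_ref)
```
[[8, 7, 9], [3, 9, 32]]
[[8, 7, 9], [3, 9]]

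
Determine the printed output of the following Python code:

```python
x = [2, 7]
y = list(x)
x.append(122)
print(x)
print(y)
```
[2, 7, 122]
[2, 7]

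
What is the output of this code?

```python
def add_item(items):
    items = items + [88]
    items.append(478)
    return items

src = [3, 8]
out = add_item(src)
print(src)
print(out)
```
[3, 8]
[3, 8, 88, 478]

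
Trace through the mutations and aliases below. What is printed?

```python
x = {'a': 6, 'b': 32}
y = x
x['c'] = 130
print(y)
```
{'a': 6, 'b': 32, 'c': 130}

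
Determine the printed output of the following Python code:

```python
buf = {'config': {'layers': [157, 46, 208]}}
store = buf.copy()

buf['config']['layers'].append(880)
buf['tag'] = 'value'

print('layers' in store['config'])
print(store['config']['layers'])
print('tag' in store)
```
True
[157, 46, 208, 880]
False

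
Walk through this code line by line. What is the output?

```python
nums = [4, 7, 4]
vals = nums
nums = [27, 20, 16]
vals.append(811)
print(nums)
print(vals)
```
[27, 20, 16]
[4, 7, 4, 811]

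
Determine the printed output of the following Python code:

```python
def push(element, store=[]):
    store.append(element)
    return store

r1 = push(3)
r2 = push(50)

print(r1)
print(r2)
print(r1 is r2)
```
[3, 50]
[3, 50]
True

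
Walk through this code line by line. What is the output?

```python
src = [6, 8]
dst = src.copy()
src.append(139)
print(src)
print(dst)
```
[6, 8, 139]
[6, 8]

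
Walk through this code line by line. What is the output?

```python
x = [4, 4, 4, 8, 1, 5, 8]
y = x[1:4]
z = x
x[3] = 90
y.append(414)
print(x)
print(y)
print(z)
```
[4, 4, 4, 90, 1, 5, 8]
[4, 4, 8, 414]
[4, 4, 4, 90, 1, 5, 8]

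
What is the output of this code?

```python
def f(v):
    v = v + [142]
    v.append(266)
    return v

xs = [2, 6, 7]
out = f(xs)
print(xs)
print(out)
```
[2, 6, 7]
[2, 6, 7, 142, 266]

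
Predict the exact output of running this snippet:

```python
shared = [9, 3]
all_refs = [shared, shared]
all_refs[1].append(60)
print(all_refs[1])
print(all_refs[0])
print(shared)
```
[9, 3, 60]
[9, 3, 60]
[9, 3, 60]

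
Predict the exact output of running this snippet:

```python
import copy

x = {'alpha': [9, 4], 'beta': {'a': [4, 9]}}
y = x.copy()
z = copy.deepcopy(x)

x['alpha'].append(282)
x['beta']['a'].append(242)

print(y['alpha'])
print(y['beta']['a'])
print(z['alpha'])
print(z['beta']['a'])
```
[9, 4, 282]
[4, 9, 242]
[9, 4]
[4, 9]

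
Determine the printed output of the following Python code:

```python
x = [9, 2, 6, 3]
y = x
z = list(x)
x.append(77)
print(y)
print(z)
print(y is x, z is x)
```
[9, 2, 6, 3, 77]
[9, 2, 6, 3]
True False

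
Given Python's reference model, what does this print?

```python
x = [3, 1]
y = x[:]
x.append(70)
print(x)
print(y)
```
[3, 1, 70]
[3, 1]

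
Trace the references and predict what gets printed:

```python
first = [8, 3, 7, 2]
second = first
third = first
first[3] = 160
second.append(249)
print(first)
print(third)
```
[8, 3, 7, 160, 249]
[8, 3, 7, 160, 249]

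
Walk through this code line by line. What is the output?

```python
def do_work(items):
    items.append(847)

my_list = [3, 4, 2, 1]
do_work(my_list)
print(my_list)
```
[3, 4, 2, 1, 847]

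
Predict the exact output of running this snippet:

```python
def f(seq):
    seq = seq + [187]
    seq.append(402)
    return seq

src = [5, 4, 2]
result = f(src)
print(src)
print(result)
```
[5, 4, 2]
[5, 4, 2, 187, 402]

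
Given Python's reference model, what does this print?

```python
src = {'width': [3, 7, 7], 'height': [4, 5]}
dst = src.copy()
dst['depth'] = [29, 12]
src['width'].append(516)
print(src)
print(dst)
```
{'width': [3, 7, 7, 516], 'height': [4, 5]}
{'width': [3, 7, 7, 516], 'height': [4, 5], 'depth': [29, 12]}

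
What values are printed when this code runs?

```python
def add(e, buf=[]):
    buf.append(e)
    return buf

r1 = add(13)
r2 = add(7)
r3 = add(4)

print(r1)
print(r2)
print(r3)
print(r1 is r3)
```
[13, 7, 4]
[13, 7, 4]
[13, 7, 4]
True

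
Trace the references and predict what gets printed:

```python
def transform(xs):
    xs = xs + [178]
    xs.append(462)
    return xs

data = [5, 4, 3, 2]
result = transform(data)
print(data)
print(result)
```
[5, 4, 3, 2]
[5, 4, 3, 2, 178, 462]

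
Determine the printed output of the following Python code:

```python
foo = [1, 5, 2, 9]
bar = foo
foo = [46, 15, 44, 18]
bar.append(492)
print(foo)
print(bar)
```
[46, 15, 44, 18]
[1, 5, 2, 9, 492]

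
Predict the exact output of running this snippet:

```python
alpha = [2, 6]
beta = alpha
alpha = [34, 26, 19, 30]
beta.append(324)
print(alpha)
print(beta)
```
[34, 26, 19, 30]
[2, 6, 324]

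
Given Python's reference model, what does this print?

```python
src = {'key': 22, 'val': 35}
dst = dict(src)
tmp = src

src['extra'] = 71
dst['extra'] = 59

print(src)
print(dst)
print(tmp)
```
{'key': 22, 'val': 35, 'extra': 71}
{'key': 22, 'val': 35, 'extra': 59}
{'key': 22, 'val': 35, 'extra': 71}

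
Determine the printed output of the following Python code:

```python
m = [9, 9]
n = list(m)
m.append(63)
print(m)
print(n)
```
[9, 9, 63]
[9, 9]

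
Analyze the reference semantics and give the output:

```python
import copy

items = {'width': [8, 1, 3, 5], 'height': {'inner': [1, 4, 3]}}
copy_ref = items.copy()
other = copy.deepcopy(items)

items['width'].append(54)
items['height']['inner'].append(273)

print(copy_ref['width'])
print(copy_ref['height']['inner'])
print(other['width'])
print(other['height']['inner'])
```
[8, 1, 3, 5, 54]
[1, 4, 3, 273]
[8, 1, 3, 5]
[1, 4, 3]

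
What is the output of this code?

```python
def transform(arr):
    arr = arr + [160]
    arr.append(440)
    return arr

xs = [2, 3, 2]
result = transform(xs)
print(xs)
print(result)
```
[2, 3, 2]
[2, 3, 2, 160, 440]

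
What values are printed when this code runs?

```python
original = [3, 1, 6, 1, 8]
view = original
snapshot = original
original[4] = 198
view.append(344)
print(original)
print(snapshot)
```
[3, 1, 6, 1, 198, 344]
[3, 1, 6, 1, 198, 344]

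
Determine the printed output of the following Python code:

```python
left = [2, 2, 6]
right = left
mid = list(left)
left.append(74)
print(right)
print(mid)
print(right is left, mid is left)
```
[2, 2, 6, 74]
[2, 2, 6]
True False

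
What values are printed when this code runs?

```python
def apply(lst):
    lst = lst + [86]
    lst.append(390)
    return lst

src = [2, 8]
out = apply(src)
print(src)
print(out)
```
[2, 8]
[2, 8, 86, 390]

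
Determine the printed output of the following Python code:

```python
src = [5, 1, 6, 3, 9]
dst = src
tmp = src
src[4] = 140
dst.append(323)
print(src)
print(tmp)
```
[5, 1, 6, 3, 140, 323]
[5, 1, 6, 3, 140, 323]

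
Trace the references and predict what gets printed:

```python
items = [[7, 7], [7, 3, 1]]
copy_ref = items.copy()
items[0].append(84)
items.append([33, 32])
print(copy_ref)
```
[[7, 7, 84], [7, 3, 1]]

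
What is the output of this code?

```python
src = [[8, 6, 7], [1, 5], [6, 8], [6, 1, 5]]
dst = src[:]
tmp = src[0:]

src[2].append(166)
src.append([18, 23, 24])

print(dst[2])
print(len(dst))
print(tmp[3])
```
[6, 8, 166]
4
[6, 1, 5]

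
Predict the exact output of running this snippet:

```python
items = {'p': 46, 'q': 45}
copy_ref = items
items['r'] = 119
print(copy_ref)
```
{'p': 46, 'q': 45, 'r': 119}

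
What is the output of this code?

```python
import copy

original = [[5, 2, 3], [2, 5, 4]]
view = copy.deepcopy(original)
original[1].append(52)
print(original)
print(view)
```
[[5, 2, 3], [2, 5, 4, 52]]
[[5, 2, 3], [2, 5, 4]]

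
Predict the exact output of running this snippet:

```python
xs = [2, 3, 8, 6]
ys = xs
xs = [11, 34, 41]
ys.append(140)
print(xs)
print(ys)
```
[11, 34, 41]
[2, 3, 8, 6, 140]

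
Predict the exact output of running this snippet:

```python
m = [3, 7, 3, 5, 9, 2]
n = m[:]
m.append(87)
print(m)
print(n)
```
[3, 7, 3, 5, 9, 2, 87]
[3, 7, 3, 5, 9, 2]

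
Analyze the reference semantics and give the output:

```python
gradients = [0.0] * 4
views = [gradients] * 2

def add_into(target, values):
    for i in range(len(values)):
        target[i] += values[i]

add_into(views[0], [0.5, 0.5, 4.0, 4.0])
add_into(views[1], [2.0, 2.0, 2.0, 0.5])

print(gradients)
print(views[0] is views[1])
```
[2.5, 2.5, 6.0, 4.5]
True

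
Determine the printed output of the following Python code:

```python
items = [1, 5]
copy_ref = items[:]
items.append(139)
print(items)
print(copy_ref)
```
[1, 5, 139]
[1, 5]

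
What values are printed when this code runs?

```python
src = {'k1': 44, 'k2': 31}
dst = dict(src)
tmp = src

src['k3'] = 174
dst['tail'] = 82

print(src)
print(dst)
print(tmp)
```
{'k1': 44, 'k2': 31, 'k3': 174}
{'k1': 44, 'k2': 31, 'tail': 82}
{'k1': 44, 'k2': 31, 'k3': 174}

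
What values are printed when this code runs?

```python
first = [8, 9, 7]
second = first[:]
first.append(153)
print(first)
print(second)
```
[8, 9, 7, 153]
[8, 9, 7]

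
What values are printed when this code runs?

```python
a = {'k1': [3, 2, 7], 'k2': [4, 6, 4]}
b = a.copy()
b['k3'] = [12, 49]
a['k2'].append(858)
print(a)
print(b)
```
{'k1': [3, 2, 7], 'k2': [4, 6, 4, 858]}
{'k1': [3, 2, 7], 'k2': [4, 6, 4, 858], 'k3': [12, 49]}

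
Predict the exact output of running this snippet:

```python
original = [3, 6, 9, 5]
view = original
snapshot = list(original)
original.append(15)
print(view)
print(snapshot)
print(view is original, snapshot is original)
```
[3, 6, 9, 5, 15]
[3, 6, 9, 5]
True False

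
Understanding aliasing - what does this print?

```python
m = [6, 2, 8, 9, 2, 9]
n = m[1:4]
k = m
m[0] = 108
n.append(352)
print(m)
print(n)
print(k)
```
[108, 2, 8, 9, 2, 9]
[2, 8, 9, 352]
[108, 2, 8, 9, 2, 9]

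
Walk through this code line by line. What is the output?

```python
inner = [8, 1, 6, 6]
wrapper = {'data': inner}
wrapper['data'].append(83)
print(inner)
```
[8, 1, 6, 6, 83]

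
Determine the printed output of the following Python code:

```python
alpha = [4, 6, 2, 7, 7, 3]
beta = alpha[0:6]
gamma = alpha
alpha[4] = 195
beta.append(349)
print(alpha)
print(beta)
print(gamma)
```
[4, 6, 2, 7, 195, 3]
[4, 6, 2, 7, 7, 3, 349]
[4, 6, 2, 7, 195, 3]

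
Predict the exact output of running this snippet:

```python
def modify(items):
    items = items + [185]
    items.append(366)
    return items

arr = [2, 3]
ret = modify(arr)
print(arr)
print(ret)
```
[2, 3]
[2, 3, 185, 366]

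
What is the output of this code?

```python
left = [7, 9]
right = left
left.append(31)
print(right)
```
[7, 9, 31]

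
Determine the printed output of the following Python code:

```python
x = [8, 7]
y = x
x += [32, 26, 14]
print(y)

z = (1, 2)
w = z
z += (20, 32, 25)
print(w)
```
[8, 7, 32, 26, 14]
(1, 2)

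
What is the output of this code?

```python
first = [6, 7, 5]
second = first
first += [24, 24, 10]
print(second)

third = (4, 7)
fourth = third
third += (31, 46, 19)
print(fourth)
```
[6, 7, 5, 24, 24, 10]
(4, 7)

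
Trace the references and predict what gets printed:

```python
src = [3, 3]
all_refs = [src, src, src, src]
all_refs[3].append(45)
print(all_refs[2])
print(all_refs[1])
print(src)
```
[3, 3, 45]
[3, 3, 45]
[3, 3, 45]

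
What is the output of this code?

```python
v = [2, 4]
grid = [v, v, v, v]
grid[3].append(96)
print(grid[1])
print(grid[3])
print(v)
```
[2, 4, 96]
[2, 4, 96]
[2, 4, 96]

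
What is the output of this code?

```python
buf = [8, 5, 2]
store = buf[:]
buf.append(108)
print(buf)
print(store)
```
[8, 5, 2, 108]
[8, 5, 2]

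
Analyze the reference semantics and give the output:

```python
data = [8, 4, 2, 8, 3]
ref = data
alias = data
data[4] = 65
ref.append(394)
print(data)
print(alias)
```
[8, 4, 2, 8, 65, 394]
[8, 4, 2, 8, 65, 394]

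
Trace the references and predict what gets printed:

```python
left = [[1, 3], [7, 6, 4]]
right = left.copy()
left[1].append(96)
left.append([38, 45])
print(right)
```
[[1, 3], [7, 6, 4, 96]]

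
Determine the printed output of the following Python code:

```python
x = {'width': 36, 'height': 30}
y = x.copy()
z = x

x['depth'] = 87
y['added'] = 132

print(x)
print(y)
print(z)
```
{'width': 36, 'height': 30, 'depth': 87}
{'width': 36, 'height': 30, 'added': 132}
{'width': 36, 'height': 30, 'depth': 87}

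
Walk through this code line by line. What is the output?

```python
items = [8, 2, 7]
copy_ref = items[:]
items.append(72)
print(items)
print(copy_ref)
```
[8, 2, 7, 72]
[8, 2, 7]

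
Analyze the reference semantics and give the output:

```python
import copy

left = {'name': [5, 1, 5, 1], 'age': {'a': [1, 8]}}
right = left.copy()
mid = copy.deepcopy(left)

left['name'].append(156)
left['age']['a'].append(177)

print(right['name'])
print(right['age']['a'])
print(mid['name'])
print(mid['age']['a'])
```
[5, 1, 5, 1, 156]
[1, 8, 177]
[5, 1, 5, 1]
[1, 8]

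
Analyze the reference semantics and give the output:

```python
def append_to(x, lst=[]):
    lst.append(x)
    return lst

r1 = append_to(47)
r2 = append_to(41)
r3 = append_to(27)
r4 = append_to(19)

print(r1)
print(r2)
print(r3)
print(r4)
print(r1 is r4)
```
[47, 41, 27, 19]
[47, 41, 27, 19]
[47, 41, 27, 19]
[47, 41, 27, 19]
True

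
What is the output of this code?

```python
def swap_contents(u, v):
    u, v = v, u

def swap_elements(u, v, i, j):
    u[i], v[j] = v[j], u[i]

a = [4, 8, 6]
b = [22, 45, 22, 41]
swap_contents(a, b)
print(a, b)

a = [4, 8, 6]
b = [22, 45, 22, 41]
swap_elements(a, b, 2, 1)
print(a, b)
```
[4, 8, 6] [22, 45, 22, 41]
[4, 8, 45] [22, 6, 22, 41]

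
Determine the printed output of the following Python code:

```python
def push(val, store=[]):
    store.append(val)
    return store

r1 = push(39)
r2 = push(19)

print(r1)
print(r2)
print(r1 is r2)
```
[39, 19]
[39, 19]
True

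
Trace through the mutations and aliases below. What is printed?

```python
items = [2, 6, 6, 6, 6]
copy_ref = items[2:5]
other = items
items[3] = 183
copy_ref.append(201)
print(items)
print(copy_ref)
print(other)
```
[2, 6, 6, 183, 6]
[6, 6, 6, 201]
[2, 6, 6, 183, 6]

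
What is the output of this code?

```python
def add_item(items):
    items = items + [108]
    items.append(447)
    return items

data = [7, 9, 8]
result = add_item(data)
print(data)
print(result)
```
[7, 9, 8]
[7, 9, 8, 108, 447]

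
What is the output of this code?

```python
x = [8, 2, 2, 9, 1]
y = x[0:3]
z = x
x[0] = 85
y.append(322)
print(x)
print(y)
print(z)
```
[85, 2, 2, 9, 1]
[8, 2, 2, 322]
[85, 2, 2, 9, 1]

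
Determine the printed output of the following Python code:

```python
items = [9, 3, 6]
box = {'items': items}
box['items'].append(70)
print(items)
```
[9, 3, 6, 70]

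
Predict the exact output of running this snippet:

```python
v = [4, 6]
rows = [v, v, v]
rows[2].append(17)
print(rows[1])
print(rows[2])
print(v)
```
[4, 6, 17]
[4, 6, 17]
[4, 6, 17]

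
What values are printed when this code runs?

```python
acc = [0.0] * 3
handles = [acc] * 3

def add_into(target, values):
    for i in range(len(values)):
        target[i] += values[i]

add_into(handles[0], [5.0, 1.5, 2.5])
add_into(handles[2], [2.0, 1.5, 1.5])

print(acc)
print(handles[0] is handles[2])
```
[7.0, 3.0, 4.0]
True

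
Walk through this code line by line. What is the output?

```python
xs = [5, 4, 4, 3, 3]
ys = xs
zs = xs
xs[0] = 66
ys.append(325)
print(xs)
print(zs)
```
[66, 4, 4, 3, 3, 325]
[66, 4, 4, 3, 3, 325]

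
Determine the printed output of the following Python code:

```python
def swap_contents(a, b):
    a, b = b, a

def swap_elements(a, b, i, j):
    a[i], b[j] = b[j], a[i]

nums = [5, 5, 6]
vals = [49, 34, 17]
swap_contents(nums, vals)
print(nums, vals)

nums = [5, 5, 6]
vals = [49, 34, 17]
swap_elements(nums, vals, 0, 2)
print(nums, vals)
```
[5, 5, 6] [49, 34, 17]
[17, 5, 6] [49, 34, 5]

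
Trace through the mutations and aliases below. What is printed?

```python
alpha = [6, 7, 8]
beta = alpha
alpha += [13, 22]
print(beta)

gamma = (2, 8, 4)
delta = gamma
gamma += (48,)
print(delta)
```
[6, 7, 8, 13, 22]
(2, 8, 4)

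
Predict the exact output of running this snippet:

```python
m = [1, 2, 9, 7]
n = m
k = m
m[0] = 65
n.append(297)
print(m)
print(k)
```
[65, 2, 9, 7, 297]
[65, 2, 9, 7, 297]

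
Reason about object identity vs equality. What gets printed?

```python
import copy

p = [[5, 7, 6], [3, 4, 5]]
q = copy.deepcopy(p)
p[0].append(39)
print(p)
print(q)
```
[[5, 7, 6, 39], [3, 4, 5]]
[[5, 7, 6], [3, 4, 5]]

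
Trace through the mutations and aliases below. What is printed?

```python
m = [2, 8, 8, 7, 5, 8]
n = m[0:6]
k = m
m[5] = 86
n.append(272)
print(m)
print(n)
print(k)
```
[2, 8, 8, 7, 5, 86]
[2, 8, 8, 7, 5, 8, 272]
[2, 8, 8, 7, 5, 86]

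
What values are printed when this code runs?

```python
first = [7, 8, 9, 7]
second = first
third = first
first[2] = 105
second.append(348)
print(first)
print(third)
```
[7, 8, 105, 7, 348]
[7, 8, 105, 7, 348]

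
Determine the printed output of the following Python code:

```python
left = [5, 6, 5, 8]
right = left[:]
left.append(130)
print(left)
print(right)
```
[5, 6, 5, 8, 130]
[5, 6, 5, 8]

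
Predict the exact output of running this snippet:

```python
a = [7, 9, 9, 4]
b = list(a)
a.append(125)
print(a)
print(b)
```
[7, 9, 9, 4, 125]
[7, 9, 9, 4]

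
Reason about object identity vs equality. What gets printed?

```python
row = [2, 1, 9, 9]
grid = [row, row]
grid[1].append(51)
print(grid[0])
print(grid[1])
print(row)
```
[2, 1, 9, 9, 51]
[2, 1, 9, 9, 51]
[2, 1, 9, 9, 51]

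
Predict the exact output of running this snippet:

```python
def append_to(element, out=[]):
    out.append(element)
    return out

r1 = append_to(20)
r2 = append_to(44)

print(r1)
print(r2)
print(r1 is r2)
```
[20, 44]
[20, 44]
True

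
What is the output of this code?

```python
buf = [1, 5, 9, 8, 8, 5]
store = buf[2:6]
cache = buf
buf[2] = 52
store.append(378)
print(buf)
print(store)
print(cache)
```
[1, 5, 52, 8, 8, 5]
[9, 8, 8, 5, 378]
[1, 5, 52, 8, 8, 5]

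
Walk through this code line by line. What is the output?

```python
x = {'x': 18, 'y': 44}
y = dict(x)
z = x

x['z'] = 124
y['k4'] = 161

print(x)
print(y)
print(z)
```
{'x': 18, 'y': 44, 'z': 124}
{'x': 18, 'y': 44, 'k4': 161}
{'x': 18, 'y': 44, 'z': 124}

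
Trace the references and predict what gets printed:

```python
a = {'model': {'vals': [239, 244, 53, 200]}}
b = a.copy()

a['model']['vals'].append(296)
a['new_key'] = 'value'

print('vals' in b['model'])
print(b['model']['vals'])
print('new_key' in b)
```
True
[239, 244, 53, 200, 296]
False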